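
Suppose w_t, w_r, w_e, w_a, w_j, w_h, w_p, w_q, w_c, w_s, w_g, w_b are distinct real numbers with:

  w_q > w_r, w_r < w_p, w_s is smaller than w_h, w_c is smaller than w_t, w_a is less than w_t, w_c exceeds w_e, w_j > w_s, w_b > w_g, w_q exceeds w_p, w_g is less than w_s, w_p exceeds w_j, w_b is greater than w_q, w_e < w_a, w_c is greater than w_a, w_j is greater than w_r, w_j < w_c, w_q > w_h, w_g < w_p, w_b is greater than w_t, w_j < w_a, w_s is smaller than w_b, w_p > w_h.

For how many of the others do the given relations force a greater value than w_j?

6

From w_j the given relations immediately reach w_a, w_p, w_c.
From those, w_t, w_q — 5 in total.
From those, w_b — 6 in total.
No other element is forced above w_j by the given relations, so the count is 6.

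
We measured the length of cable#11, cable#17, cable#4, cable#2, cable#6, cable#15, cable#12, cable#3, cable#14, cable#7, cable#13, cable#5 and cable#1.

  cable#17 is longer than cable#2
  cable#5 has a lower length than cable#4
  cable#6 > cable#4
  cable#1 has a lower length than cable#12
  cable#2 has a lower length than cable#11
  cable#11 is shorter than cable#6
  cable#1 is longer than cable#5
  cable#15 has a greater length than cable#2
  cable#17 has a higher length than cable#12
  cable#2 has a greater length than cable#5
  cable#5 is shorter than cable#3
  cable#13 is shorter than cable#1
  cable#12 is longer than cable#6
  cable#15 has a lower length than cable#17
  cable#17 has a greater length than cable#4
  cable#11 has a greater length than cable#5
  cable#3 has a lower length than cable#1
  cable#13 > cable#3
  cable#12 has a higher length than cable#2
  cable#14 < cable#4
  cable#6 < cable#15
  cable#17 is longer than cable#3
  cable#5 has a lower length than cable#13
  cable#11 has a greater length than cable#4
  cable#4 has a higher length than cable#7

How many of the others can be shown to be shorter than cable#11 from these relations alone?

5

Directly below cable#11: cable#5, cable#4, cable#2.
One step further: cable#14, cable#7 (5 so far).
Nothing else is reachable below cable#11; 5 in all.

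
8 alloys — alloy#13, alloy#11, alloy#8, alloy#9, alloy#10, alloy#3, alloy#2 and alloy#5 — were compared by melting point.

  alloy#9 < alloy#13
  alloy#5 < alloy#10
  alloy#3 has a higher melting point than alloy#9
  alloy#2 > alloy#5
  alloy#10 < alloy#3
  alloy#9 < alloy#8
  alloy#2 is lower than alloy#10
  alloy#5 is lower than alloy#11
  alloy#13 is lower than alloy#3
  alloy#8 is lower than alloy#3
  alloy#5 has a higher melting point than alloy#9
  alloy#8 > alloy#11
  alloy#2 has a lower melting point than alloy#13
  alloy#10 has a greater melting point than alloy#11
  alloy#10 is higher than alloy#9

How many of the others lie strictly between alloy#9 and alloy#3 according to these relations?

6

Chaining upward from alloy#9 reaches: alloy#5, alloy#11, alloy#2, alloy#10, alloy#8, alloy#13.
Chaining downward from alloy#3 reaches: alloy#5, alloy#11, alloy#2, alloy#10, alloy#8, alloy#13.
Strictly between alloy#9 and alloy#3 are those in both lists: alloy#5, alloy#11, alloy#2, alloy#10, alloy#8, alloy#13 — 6 elements.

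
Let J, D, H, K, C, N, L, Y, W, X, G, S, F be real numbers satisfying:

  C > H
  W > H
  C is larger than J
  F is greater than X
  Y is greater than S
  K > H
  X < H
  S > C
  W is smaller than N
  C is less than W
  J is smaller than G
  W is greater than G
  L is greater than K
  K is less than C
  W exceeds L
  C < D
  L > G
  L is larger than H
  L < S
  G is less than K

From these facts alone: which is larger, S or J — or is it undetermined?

S

J < G and G < K give J < K.
Then K < L extends the chain to L.
With L < S: J < G < K < L < S.
So S is larger.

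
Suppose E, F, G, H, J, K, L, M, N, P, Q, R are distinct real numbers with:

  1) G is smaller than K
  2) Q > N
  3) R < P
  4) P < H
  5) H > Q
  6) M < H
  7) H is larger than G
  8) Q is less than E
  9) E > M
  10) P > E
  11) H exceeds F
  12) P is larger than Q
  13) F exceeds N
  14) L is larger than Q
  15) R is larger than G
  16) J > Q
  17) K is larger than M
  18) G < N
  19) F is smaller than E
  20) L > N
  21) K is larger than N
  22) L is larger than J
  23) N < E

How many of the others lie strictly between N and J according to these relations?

1

Chaining upward from N reaches: F, Q, K, E, P, L, H.
Chaining downward from J reaches: G, Q.
Strictly between N and J are those in both lists: Q — 1 element.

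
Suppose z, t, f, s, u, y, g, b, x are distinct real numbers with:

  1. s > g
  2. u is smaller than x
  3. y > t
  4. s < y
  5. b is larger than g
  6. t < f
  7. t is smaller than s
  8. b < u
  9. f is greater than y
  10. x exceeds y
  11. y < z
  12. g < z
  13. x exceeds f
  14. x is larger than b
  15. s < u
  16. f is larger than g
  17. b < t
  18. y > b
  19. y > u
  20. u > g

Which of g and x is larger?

g < b < t < s < u < y < f < x, by transitivity through b, t, s, u, y, f.
So g < x; x is the larger of the two.

x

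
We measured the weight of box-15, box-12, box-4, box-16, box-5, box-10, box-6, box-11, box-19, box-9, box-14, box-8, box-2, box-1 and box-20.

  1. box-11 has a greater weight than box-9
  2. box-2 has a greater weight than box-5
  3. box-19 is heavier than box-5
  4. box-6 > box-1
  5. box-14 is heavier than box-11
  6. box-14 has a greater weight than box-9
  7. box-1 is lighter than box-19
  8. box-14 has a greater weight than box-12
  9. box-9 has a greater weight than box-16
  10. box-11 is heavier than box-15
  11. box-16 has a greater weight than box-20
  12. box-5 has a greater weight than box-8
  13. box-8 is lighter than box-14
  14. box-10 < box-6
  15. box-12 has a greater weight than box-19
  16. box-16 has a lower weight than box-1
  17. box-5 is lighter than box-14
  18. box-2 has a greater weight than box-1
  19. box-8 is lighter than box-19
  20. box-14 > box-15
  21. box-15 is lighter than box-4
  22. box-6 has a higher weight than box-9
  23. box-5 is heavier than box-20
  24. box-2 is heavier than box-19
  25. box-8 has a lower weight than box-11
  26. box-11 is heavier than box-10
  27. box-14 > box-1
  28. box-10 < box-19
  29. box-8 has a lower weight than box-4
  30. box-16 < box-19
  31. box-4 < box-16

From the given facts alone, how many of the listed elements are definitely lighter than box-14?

The elements the relations force below box-14 are box-20, box-8, box-15, box-10, box-4, box-16, box-5, box-1, box-9, box-19, box-12, box-11 — no chain reaches any other.
That is 12.

12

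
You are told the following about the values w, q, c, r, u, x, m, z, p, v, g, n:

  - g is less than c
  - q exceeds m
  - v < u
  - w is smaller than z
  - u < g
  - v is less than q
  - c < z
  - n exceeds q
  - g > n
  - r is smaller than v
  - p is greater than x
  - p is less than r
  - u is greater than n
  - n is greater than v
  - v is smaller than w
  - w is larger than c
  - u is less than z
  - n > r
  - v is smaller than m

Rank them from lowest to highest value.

x < p < r < v < m < q < n < u < g < c < w < z

The consecutive links are each given: x < p; p < r; r < v; v < m; m < q; q < n; n < u; u < g; g < c; c < w; w < z.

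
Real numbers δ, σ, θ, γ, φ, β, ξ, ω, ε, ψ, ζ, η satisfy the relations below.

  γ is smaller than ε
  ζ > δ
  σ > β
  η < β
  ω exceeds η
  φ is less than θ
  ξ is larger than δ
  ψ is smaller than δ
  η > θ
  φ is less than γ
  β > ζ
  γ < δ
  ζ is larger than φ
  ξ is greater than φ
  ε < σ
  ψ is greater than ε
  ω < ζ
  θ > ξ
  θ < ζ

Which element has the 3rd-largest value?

Chaining the given pairs: φ < γ < ε < ψ < δ < ξ < θ < η < ω < ζ < β < σ.
The 3rd largest is ζ.

ζ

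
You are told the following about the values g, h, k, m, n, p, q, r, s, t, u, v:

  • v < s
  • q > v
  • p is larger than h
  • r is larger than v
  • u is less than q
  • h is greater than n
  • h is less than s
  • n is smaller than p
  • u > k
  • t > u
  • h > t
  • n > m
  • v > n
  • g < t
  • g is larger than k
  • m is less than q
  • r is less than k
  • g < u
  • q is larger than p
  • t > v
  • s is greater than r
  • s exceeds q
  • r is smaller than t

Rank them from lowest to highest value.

Nothing is placed below m, so it is least; from there m < n; n < v; v < r; r < k; k < g; g < u; u < t; t < h; h < p; p < q; q < s, each given directly.

m < n < v < r < k < g < u < t < h < p < q < s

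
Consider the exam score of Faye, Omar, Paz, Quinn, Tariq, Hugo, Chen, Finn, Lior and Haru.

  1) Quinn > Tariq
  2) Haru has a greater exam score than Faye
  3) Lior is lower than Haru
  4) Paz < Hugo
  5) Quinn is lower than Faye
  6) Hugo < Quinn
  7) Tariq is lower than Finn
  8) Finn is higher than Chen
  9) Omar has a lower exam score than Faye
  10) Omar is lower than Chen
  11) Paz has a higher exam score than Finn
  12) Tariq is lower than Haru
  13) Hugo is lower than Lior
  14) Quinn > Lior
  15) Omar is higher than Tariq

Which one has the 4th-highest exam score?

Piecing the relations together gives one ordering: Tariq < Omar < Chen < Finn < Paz < Hugo < Lior < Quinn < Faye < Haru.
The 4th largest is Lior.

Lior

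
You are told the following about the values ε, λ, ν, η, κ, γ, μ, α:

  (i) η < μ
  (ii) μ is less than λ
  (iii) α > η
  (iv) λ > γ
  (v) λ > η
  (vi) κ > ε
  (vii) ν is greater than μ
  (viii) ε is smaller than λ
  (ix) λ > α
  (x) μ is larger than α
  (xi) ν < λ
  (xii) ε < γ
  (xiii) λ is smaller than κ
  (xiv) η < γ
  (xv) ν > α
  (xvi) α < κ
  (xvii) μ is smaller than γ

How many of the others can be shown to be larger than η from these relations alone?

6

From η the given relations immediately reach α, μ, γ, λ.
From those, ν, κ — 6 in total.
Nothing else is reachable above η; 6 in all.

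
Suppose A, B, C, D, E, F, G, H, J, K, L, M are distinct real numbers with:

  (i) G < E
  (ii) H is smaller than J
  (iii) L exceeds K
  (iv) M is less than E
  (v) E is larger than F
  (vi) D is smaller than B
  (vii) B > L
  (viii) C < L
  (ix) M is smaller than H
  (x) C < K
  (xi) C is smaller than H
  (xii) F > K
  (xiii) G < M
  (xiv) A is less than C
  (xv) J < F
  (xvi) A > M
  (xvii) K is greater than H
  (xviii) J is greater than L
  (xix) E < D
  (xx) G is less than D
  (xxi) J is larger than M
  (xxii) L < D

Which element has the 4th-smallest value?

Piecing the relations together gives one ordering: G < M < A < C < H < K < L < J < F < E < D < B.
Counting 4 from the smallest end gives C.

C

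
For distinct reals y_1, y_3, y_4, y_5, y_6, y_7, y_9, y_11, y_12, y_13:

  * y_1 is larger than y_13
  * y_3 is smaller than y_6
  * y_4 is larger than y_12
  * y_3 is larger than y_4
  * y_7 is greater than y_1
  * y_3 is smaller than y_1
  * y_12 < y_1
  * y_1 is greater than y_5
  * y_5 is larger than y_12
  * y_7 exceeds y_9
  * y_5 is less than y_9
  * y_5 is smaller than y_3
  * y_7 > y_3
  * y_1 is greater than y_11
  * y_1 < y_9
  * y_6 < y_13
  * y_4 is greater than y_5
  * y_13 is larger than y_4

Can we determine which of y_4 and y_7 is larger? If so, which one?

Link the given pairs in sequence: y_4 < y_3; y_3 < y_6; y_6 < y_13; y_13 < y_1; y_1 < y_9; y_9 < y_7.
Chaining these gives y_4 < y_3 < y_6 < y_13 < y_1 < y_9 < y_7.
So y_7 is larger.

y_7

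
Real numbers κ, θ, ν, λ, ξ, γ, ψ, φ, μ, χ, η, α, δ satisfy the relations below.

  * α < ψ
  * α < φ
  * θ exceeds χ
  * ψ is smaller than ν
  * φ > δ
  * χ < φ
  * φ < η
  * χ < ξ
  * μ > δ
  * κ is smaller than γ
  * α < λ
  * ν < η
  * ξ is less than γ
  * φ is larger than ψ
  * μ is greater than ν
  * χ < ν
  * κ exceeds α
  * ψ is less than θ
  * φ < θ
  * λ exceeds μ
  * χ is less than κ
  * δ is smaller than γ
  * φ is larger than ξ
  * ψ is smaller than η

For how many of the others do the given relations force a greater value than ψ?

6

From ψ the given relations immediately reach ν, φ, θ, η.
From those, μ — 5 in total.
From those, λ — 6 in total.
No other element is forced above ψ by the given relations, so the count is 6.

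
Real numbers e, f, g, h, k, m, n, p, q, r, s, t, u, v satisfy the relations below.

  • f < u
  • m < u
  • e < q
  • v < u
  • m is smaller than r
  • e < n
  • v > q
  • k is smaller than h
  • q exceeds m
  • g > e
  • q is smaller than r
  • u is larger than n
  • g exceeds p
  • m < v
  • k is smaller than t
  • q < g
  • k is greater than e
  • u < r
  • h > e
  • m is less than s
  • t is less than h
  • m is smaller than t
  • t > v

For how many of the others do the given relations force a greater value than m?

Directly above m: q, v, s, t, u, r.
One step further: g, h (8 so far).
No other element is forced above m by the given relations, so the count is 8.

8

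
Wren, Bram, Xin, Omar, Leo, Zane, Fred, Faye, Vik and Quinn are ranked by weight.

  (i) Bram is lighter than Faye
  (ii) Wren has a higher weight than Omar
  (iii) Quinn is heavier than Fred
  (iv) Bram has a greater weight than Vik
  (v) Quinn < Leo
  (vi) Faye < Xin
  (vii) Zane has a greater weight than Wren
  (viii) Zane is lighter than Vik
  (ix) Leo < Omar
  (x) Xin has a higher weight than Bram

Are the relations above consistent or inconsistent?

consistent

The single ordering Fred < Quinn < Leo < Omar < Wren < Zane < Vik < Bram < Faye < Xin satisfies every listed relation, so no contradiction arises.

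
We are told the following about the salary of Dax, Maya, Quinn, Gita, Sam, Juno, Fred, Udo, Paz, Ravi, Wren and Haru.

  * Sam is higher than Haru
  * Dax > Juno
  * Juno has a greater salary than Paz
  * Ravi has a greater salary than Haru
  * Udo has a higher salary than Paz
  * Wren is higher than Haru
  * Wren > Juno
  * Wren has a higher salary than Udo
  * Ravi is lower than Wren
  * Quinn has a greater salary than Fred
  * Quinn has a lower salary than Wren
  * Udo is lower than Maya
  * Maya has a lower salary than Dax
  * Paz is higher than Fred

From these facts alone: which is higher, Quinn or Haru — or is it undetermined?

Following every chain through Haru: above Haru we get Sam, Ravi, Wren.
Quinn is not reached, and no chain runs the other way from Quinn to Haru.
So the given relations leave the order of Haru and Quinn undetermined.

undetermined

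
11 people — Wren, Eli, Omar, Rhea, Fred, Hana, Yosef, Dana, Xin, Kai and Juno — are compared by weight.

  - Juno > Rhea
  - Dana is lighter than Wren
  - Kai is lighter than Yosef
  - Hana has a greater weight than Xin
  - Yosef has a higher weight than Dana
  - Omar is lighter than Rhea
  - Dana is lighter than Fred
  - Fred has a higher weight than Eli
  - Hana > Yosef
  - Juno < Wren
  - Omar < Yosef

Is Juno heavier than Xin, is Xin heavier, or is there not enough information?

Following every chain through Xin: above Xin we get Hana.
Juno is not reached, and no chain runs the other way from Juno to Xin.
So the given relations leave the order of Xin and Juno undetermined.

undetermined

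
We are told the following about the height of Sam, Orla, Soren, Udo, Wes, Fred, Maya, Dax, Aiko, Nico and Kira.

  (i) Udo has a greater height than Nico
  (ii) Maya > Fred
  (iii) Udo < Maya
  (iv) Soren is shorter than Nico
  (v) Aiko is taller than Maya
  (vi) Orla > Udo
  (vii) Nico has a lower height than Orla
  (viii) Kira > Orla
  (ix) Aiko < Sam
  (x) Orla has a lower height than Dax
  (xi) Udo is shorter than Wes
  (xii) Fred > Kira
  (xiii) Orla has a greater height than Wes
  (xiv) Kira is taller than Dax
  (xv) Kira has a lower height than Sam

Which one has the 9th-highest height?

Piecing the relations together gives one ordering: Soren < Nico < Udo < Wes < Orla < Dax < Kira < Fred < Maya < Aiko < Sam.
Counting 9 from the largest end gives Udo.

Udo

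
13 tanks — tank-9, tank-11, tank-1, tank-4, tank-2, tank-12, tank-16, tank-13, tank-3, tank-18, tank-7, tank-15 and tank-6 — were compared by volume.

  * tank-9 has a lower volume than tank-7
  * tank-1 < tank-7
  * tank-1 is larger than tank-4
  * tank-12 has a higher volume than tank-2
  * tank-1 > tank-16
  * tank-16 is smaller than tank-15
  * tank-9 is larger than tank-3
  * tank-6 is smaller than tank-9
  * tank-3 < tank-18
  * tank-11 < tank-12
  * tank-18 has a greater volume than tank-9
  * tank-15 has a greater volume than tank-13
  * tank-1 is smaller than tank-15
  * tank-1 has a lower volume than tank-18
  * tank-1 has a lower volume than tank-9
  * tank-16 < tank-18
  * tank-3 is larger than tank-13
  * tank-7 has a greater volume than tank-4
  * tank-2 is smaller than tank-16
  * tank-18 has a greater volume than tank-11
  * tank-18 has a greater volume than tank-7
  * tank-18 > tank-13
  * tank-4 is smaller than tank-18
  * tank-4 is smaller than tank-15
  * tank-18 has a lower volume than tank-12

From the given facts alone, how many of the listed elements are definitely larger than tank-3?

4

From tank-3 the given relations immediately reach tank-9, tank-18.
From those, tank-7, tank-12 — 4 in total.
Nothing else is reachable above tank-3; 4 in all.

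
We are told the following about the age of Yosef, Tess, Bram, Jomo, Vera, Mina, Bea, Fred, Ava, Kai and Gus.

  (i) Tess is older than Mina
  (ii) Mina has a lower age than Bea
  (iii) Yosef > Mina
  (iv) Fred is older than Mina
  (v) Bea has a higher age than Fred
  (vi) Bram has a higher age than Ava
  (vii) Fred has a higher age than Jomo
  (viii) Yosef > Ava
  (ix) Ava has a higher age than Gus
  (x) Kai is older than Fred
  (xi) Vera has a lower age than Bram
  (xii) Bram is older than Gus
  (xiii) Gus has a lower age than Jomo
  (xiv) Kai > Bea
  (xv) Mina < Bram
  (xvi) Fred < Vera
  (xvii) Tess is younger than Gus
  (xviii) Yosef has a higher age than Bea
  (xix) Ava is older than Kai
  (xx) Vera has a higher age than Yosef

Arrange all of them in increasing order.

The consecutive links are each given: Mina < Tess; Tess < Gus; Gus < Jomo; Jomo < Fred; Fred < Bea; Bea < Kai; Kai < Ava; Ava < Yosef; Yosef < Vera; Vera < Bram.

Mina < Tess < Gus < Jomo < Fred < Bea < Kai < Ava < Yosef < Vera < Bram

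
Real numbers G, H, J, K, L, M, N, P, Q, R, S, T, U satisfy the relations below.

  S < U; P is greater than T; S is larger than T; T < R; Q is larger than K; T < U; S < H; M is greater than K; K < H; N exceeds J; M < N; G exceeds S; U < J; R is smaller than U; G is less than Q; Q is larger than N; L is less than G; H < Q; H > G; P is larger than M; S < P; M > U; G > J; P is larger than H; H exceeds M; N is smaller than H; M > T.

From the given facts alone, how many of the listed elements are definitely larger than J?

The elements the relations force above J are G, N, H, Q, P — no chain reaches any other.
That is 5.

5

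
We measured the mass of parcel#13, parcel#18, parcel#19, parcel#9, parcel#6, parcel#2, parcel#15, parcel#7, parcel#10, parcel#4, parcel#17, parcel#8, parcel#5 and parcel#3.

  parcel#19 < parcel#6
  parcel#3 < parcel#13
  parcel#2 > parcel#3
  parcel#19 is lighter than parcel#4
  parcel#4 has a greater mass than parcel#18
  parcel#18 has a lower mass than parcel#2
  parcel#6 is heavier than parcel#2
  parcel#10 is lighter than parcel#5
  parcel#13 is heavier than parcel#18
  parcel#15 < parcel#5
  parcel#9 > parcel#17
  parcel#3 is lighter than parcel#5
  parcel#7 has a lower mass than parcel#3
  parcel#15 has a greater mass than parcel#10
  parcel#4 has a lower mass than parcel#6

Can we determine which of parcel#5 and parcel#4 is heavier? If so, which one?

Following every chain through parcel#4: above parcel#4 we get parcel#6; below parcel#4 we get parcel#18, parcel#19.
parcel#5 is not reached, and no chain runs the other way from parcel#5 to parcel#4.
So the given relations leave the order of parcel#4 and parcel#5 undetermined.

undetermined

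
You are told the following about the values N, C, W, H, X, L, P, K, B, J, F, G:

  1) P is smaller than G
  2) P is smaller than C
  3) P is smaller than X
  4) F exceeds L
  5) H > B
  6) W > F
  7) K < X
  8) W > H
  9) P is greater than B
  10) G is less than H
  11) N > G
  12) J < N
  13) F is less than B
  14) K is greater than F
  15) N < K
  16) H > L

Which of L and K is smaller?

L

L < F and F < B give L < B.
Then B < P extends the chain to P.
With P < G: L < F < B < P < G.
Then G < N extends the chain to N.
Then N < K extends the chain to K.
So L < K; L is the smaller of the two.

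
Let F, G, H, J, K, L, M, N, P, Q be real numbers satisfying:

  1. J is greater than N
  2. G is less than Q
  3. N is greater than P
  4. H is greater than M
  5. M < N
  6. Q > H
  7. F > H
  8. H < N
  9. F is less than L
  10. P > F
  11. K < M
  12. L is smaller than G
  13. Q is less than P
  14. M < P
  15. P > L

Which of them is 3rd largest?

P

Piecing the relations together gives one ordering: K < M < H < F < L < G < Q < P < N < J.
The 3rd largest is P.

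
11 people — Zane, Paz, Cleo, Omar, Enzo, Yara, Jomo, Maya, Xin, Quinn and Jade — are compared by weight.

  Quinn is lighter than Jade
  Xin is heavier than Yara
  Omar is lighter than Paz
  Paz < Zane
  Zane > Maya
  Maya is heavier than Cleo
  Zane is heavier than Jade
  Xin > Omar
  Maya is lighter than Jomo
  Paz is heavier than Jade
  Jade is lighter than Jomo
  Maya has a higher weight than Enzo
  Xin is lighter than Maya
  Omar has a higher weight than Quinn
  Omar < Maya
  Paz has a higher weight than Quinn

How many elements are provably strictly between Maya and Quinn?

The relations place Quinn below Maya. An element lies strictly between them when it is forced above Quinn and also forced below Maya.
Above Quinn: {Omar, Xin, Jade, Paz, Zane, Jomo}. Below Maya: {Omar, Enzo, Yara, Xin, Cleo}.
Intersection: {Omar, Xin} — 2.

2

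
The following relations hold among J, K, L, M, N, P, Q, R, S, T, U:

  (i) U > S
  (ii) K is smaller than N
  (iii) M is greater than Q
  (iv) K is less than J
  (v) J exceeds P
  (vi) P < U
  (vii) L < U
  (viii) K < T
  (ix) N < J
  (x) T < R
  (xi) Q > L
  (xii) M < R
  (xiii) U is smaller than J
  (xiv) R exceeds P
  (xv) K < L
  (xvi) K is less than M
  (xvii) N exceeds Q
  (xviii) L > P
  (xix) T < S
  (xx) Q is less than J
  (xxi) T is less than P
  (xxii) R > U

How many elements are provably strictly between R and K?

Chaining upward from K reaches: T, P, L, Q, N, S, U, M, J.
Chaining downward from R reaches: T, P, L, Q, S, U, M.
Strictly between K and R are those in both lists: T, P, L, Q, S, U, M — 7 elements.

7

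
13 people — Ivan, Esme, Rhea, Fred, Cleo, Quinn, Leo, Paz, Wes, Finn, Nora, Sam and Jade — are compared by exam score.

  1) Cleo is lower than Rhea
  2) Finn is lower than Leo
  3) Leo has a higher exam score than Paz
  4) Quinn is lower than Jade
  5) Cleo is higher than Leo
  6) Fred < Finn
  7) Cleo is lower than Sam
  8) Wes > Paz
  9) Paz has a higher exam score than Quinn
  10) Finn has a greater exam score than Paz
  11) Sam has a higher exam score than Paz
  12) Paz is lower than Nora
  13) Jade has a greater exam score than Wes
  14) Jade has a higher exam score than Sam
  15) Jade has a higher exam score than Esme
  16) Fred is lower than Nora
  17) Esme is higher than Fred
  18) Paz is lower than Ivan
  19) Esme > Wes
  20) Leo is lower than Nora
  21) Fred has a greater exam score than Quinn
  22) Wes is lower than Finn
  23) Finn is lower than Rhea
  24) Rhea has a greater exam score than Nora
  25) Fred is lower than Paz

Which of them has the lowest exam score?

Chaining upward from Quinn: directly above it, Fred, Paz, Jade; then Wes, Esme, Finn, Leo, Nora, Ivan, Sam; then Cleo, Rhea.
That covers every other element, and nothing is given below Quinn, so Quinn is the lowest exam score.

Quinn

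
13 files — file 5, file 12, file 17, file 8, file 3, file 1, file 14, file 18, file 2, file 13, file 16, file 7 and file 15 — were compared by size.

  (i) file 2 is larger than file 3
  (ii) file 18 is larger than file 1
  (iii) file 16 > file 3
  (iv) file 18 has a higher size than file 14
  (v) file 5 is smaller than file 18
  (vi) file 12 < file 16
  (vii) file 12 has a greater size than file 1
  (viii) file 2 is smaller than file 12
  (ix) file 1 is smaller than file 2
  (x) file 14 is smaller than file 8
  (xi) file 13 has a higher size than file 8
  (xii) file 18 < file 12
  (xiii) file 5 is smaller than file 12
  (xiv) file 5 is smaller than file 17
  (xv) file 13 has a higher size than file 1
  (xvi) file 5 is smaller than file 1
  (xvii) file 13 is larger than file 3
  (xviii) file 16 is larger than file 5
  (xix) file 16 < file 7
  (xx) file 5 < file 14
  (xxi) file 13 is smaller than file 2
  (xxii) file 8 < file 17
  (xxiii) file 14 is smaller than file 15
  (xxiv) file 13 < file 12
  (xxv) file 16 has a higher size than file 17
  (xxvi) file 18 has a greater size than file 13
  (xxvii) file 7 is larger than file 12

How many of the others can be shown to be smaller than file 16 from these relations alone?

10

The elements the relations force below file 16 are file 5, file 3, file 14, file 1, file 8, file 13, file 18, file 17, file 2, file 12 — no chain reaches any other.
That is 10.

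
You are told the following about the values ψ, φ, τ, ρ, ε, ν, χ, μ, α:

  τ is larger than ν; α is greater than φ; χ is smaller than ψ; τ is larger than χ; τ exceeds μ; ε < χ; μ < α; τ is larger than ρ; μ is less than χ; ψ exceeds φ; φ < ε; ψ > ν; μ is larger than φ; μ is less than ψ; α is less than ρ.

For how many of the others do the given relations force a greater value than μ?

Directly above μ: α, χ, ψ, τ.
One step further: ρ (5 so far).
No other element is forced above μ by the given relations, so the count is 5.

5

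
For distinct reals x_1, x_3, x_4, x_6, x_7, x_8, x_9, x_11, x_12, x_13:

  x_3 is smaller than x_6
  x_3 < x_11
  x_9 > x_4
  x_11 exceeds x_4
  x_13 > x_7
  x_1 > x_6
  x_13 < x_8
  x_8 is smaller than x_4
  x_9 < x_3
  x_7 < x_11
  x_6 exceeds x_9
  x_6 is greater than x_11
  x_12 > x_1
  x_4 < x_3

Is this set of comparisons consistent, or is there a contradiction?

consistent

Every relation is compatible with x_7 < x_13 < x_8 < x_4 < x_9 < x_3 < x_11 < x_6 < x_1 < x_12; the set is consistent.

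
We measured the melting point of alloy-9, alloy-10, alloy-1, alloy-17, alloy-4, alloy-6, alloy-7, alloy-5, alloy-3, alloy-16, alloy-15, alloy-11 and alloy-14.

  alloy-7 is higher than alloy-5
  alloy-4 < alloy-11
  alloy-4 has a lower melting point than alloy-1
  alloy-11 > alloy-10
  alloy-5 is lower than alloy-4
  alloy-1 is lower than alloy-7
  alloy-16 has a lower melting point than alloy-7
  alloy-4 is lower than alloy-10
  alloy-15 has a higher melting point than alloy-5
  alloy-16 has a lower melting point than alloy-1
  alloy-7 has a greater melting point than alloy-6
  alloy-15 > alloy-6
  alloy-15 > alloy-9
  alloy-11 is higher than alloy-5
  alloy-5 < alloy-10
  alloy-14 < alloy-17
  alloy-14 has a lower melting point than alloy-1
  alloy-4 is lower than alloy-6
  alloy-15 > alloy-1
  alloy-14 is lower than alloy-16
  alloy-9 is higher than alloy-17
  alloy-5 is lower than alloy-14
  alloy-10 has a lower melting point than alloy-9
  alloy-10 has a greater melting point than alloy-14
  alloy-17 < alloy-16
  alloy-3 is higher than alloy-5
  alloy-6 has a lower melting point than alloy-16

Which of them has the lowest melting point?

Chaining upward from alloy-5: directly above it, alloy-3, alloy-14, alloy-4, alloy-10, alloy-7, alloy-15, alloy-11; then alloy-17, alloy-6, alloy-16, alloy-1, alloy-9.
That covers every other element, and nothing is given below alloy-5, so alloy-5 is the lowest melting point.

alloy-5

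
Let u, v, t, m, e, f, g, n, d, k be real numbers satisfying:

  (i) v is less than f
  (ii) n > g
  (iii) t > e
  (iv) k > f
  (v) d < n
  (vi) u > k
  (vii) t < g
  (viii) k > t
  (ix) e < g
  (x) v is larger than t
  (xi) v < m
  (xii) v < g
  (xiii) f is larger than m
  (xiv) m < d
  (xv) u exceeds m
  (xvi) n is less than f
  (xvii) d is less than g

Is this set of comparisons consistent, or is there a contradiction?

Every relation is compatible with e < t < v < m < d < g < n < f < k < u; the set is consistent.

consistent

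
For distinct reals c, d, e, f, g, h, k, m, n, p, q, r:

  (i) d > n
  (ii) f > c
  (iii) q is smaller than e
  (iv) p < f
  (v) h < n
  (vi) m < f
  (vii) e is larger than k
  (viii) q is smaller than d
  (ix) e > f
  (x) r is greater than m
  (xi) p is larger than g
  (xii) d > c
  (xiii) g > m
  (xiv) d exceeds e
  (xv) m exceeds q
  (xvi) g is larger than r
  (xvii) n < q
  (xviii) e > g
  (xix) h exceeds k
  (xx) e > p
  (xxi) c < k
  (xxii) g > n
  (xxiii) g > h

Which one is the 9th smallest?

p

Piecing the relations together gives one ordering: c < k < h < n < q < m < r < g < p < f < e < d.
Counting 9 from the smallest end gives p.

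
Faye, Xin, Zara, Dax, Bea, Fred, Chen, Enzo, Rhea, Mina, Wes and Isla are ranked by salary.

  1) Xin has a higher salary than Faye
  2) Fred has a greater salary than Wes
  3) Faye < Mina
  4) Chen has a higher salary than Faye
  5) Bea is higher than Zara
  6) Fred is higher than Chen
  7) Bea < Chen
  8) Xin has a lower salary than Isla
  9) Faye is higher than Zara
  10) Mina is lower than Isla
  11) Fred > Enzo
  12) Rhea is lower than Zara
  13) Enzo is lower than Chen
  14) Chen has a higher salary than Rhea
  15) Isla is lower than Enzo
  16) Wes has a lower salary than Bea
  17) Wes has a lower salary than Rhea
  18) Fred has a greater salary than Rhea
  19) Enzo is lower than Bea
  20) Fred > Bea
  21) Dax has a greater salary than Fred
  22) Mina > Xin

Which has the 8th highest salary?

Piecing the relations together gives one ordering: Wes < Rhea < Zara < Faye < Xin < Mina < Isla < Enzo < Bea < Chen < Fred < Dax.
Counting 8 from the largest end gives Xin.

Xin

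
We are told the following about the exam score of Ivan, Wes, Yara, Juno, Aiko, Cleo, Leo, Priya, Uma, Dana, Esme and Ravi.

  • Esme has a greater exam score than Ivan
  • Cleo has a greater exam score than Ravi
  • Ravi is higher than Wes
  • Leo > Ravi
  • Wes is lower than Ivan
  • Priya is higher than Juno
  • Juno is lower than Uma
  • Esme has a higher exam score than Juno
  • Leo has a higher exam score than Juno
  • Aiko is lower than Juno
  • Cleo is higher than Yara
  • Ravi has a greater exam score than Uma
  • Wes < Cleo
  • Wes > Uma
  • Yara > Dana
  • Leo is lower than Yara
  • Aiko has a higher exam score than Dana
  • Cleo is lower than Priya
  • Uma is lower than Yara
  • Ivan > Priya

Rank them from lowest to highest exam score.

Dana < Aiko < Juno < Uma < Wes < Ravi < Leo < Yara < Cleo < Priya < Ivan < Esme

Nothing is placed below Dana, so it is least; from there Dana < Aiko; Aiko < Juno; Juno < Uma; Uma < Wes; Wes < Ravi; Ravi < Leo; Leo < Yara; Yara < Cleo; Cleo < Priya; Priya < Ivan; Ivan < Esme, each given directly.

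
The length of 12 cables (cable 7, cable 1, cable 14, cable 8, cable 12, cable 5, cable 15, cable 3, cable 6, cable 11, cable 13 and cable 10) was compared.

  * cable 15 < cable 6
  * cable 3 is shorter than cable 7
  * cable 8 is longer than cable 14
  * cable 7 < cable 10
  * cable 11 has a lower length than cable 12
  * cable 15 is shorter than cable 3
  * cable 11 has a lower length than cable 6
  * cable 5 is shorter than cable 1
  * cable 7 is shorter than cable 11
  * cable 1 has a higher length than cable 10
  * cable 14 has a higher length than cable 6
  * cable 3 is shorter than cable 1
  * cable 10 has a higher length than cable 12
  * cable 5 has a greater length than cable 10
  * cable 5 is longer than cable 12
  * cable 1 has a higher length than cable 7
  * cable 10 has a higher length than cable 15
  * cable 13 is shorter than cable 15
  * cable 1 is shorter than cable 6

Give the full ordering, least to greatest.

cable 13 < cable 15 < cable 3 < cable 7 < cable 11 < cable 12 < cable 10 < cable 5 < cable 1 < cable 6 < cable 14 < cable 8

The consecutive links are each given: cable 13 < cable 15; cable 15 < cable 3; cable 3 < cable 7; cable 7 < cable 11; cable 11 < cable 12; cable 12 < cable 10; cable 10 < cable 5; cable 5 < cable 1; cable 1 < cable 6; cable 6 < cable 14; cable 14 < cable 8.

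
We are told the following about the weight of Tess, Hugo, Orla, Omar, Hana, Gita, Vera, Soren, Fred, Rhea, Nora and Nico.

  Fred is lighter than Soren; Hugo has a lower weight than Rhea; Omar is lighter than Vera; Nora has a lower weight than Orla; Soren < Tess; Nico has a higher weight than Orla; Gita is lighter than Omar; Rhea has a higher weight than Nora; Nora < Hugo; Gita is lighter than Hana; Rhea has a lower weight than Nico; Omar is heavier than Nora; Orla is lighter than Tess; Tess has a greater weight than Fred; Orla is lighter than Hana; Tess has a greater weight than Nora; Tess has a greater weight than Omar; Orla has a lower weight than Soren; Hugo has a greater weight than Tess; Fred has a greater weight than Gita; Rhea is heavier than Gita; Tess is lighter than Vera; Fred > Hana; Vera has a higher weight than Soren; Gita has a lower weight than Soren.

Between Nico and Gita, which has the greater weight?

Nico

Chaining the given relations: Gita < Hana < Fred < Soren < Tess < Hugo < Rhea < Nico.
So Gita < Nico; Nico is the heavier of the two.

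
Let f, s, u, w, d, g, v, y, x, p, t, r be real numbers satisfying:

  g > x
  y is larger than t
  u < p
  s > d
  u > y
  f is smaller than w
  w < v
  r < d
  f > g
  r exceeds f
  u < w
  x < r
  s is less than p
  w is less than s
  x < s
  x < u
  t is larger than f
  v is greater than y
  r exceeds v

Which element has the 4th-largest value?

r

Piecing the relations together gives one ordering: x < g < f < t < y < u < w < v < r < d < s < p.
The 4th largest is r.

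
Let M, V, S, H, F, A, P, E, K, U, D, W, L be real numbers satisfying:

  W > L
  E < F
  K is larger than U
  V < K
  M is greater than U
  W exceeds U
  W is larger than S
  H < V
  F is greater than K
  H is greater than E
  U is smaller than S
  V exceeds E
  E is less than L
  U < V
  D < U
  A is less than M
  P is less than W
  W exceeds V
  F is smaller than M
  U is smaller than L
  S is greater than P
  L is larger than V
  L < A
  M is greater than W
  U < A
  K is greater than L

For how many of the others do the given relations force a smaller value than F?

Directly below F: E, K.
One step further: U, V, L (5 so far).
One step further: D, H (7 so far).
Nothing else is reachable below F; 7 in all.

7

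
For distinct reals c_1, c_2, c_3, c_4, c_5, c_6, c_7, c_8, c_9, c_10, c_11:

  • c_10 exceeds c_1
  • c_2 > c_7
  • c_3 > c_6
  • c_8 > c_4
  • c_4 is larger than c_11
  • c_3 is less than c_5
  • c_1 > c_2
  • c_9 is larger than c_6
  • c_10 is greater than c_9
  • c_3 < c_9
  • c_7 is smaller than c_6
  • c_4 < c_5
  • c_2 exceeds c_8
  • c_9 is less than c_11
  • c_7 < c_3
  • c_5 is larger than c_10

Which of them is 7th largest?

Piecing the relations together gives one ordering: c_7 < c_6 < c_3 < c_9 < c_11 < c_4 < c_8 < c_2 < c_1 < c_10 < c_5.
The 7th largest is c_11.

c_11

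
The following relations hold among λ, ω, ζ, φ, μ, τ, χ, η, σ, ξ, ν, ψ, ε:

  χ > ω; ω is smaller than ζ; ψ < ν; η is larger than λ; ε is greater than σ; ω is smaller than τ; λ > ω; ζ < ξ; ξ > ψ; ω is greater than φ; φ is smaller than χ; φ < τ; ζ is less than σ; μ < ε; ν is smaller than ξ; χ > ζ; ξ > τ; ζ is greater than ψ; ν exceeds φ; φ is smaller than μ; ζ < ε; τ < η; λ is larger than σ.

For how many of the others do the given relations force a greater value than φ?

11

The elements the relations force above φ are μ, ω, τ, ζ, ν, χ, σ, λ, η, ε, ξ — no chain reaches any other.
That is 11.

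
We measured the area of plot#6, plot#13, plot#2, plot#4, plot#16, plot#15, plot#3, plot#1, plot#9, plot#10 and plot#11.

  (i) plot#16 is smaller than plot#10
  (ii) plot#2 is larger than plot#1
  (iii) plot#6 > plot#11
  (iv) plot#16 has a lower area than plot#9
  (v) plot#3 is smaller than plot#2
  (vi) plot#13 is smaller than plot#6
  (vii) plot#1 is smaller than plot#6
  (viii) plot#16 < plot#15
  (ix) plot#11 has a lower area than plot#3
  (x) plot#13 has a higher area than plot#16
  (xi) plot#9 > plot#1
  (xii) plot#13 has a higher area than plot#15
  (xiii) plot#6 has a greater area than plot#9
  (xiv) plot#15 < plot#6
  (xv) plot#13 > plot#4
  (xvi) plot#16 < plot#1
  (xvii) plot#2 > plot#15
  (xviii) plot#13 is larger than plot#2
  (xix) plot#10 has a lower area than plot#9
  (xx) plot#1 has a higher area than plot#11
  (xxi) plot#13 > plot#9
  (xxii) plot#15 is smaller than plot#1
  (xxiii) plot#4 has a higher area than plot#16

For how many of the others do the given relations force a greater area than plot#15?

The elements the relations force above plot#15 are plot#1, plot#2, plot#9, plot#13, plot#6 — no chain reaches any other.
That is 5.

5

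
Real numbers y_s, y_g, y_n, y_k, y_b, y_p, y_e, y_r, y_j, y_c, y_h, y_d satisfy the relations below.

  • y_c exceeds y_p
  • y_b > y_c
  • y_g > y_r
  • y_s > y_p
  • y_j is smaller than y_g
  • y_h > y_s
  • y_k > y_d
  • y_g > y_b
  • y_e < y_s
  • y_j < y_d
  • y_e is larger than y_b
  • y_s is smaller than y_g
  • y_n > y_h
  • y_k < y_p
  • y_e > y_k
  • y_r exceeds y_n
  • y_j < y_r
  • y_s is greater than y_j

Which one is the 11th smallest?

The consecutive relations fix a unique order: y_j < y_d < y_k < y_p < y_c < y_b < y_e < y_s < y_h < y_n < y_r < y_g.
The 11th smallest is y_r.

y_r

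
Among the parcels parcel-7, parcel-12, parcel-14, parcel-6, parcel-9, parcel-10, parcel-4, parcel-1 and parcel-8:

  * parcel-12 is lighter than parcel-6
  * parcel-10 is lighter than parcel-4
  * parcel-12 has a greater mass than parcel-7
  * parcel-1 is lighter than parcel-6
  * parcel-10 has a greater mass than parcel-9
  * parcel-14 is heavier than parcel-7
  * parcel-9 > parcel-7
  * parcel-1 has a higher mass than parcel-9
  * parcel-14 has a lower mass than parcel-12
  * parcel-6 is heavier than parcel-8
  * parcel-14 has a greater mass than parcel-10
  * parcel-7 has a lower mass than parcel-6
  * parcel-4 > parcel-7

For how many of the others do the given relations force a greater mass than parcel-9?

6

The elements the relations force above parcel-9 are parcel-10, parcel-14, parcel-1, parcel-12, parcel-6, parcel-4 — no chain reaches any other.
That is 6.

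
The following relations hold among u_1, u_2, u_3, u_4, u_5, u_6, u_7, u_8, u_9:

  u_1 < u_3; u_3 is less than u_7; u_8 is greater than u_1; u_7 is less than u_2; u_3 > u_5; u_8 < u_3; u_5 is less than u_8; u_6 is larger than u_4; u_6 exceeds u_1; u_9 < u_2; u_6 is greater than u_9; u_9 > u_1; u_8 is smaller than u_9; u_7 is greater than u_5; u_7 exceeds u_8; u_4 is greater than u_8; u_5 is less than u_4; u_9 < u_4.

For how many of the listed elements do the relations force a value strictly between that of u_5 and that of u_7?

2

The relations place u_5 below u_7. An element lies strictly between them when it is forced above u_5 and also forced below u_7.
Above u_5: {u_8, u_9, u_4, u_3, u_6, u_2}. Below u_7: {u_1, u_8, u_3}.
Intersection: {u_8, u_3} — 2.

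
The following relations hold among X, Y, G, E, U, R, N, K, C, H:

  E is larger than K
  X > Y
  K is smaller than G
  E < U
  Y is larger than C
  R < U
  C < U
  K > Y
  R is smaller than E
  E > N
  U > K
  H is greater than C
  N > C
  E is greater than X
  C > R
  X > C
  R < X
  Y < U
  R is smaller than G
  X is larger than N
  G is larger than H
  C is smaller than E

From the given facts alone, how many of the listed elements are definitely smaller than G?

Directly below G: R, H, K.
One step further: C, Y (5 so far).
Nothing else is reachable below G; 5 in all.

5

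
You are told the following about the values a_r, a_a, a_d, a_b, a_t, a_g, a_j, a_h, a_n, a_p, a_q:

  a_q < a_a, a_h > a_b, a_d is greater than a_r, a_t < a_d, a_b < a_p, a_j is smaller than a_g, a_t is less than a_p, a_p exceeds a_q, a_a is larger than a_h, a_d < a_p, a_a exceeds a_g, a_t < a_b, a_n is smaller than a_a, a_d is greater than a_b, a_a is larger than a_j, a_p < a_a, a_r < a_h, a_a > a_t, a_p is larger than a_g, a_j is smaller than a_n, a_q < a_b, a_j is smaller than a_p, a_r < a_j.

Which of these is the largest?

Chaining downward from a_a: directly below it, a_q, a_j, a_t, a_g, a_n, a_p, a_h; then a_r, a_b, a_d.
That covers every other element, and nothing is given above a_a, so a_a is the largest.

a_a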